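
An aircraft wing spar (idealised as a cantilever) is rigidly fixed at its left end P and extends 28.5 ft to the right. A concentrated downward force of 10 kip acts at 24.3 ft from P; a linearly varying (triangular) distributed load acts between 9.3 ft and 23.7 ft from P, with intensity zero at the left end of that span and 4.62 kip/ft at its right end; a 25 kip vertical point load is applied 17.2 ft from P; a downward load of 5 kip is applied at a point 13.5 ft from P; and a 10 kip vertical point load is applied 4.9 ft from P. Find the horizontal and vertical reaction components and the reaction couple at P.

Resultant of the triangular load: ½ × 4.62 × 14.4 = 33.264 kip, acting at 18.9 ft from P (one-third of the span from the peak).
ΣF_x = 0: P_x = 0.
ΣF_y = 0: P_y − 10 − ½·4.62·14.4 − 25 − 5 − 10 = 0 → P_y = 83.26 kip.
ΣM about P: M_P − 10·24.3 − (½·4.62·14.4)·18.9 − 25·17.2 − 5·13.5 − 10·4.9 = 0 → M_P = 1418 kip·ft.

P_x = 0, P_y = 83.26 kip, M_P = 1418 kip·ft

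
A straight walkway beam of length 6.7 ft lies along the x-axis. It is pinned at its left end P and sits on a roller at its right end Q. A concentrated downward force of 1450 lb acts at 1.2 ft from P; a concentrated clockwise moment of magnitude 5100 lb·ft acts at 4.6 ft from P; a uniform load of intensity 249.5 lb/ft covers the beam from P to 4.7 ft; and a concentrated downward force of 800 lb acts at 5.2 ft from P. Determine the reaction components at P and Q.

Resultant of the distributed load: 249.5 × 4.7 = 1172.65 lb at 2.35 ft from P.
ΣM about P: Q_y·6.7 − 1450·1.2 − 5100 − (249.5·4.7)·2.35 − 800·5.2 = 0 → Q_y = 13755.7275/6.7 = 2053.09 ≈ 2053 lb.
ΣF_y = 0: P_y + 2053.09 − 1450 − 249.5·4.7 − 800 = 0 → P_y = 1370 lb.
ΣF_x = 0: no horizontal applied forces, so P_x = 0.

P_x = 0, P_y = 1370 lb, Q_y = 2053 lb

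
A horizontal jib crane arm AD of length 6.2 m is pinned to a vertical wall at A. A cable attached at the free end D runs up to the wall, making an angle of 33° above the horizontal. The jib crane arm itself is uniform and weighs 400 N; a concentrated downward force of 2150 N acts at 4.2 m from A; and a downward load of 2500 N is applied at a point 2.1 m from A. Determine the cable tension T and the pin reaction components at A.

ΣM about A: T·sin33°·6.2 − 400·3.1 − 2150·4.2 − 2500·2.1 = 0 → T = 15520/(6.2·0.544639) = 4596.12 ≈ 4596 N.
ΣF_x = 0: A_x − T·cos33° = 0 → A_x = 4596.12 × 0.838671 = 3855 N.
ΣF_y = 0: A_y + T·sin33° − 400 − 2150 − 2500 = 0 → A_y = 5050 − 4596.12 × 0.544639 = 2547 N.

T = 4596 N, A_x = 3855 N, A_y = 2547 N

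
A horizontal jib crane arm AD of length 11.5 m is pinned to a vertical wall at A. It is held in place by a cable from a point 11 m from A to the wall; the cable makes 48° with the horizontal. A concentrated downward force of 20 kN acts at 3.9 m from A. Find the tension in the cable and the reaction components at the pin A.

T = 9.542 kN, A_x = 6.385 kN, A_y = 12.91 kN

ΣM about A: T·sin48°·11 − 20·3.9 = 0 → T = 78/(11·0.743145) = 9.54176 ≈ 9.542 kN.
ΣF_x = 0: A_x − T·cos48° = 0 → A_x = 9.54176 × 0.669131 = 6.385 kN.
ΣF_y = 0: A_y + T·sin48° − 20 = 0 → A_y = 20 − 9.54176 × 0.743145 = 12.91 kN.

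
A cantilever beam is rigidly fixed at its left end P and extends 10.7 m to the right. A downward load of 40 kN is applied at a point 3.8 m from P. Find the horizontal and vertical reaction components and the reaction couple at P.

ΣF_x = 0: P_x = 0.
ΣF_y = 0: P_y − 40 = 0 → P_y = 40.00 kN.
ΣM about P: M_P − 40·3.8 = 0 → M_P = 152.0 kN·m.

P_x = 0, P_y = 40.00 kN, M_P = 152.0 kN·m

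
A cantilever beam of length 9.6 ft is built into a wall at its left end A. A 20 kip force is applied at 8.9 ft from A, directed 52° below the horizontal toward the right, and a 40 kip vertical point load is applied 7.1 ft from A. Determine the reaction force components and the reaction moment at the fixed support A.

ΣF_x = 0: A_x + 20·cos52° = 0 → A_x = -12.31 kip.
ΣF_y = 0: A_y − 20·sin52° − 40 = 0 → A_y = 55.76 kip.
ΣM about A: M_A − 20·sin52°·8.9 − 40·7.1 = 0 → M_A = 424.3 kip·ft.

A_x = -12.31 kip, A_y = 55.76 kip, M_A = 424.3 kip·ft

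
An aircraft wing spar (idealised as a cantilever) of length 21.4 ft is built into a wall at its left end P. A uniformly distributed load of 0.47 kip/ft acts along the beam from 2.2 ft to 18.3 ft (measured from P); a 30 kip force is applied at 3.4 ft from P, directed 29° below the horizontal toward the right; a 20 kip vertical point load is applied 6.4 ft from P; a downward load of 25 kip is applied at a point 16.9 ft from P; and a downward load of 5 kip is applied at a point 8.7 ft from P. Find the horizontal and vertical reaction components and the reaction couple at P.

Resultant of the distributed load: 0.47 × 16.1 = 7.567 kip at 10.25 ft from P.
ΣF_x = 0: P_x + 30·cos29° = 0 → P_x = -26.24 kip.
ΣF_y = 0: P_y − 0.47·16.1 − 30·sin29° − 20 − 25 − 5 = 0 → P_y = 72.11 kip.
ΣM about P: M_P − (0.47·16.1)·10.25 − 30·sin29°·3.4 − 20·6.4 − 25·16.9 − 5·8.7 = 0 → M_P = 721.0 kip·ft.

P_x = -26.24 kip, P_y = 72.11 kip, M_P = 721.0 kip·ft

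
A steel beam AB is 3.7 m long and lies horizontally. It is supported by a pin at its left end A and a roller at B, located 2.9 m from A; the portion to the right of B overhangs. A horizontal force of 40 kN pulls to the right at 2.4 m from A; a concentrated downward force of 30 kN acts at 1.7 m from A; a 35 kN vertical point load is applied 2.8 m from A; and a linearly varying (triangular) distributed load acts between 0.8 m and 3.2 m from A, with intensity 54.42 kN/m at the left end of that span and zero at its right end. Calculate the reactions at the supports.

A_x = -40.00 kN, A_y = 42.89 kN, B_y = 87.41 kN

Resultant of the triangular load: ½ × 54.42 × 2.4 = 65.304 kN, acting at 1.6 m from A (one-third of the span from the peak).
Taking moments about A: B_y·2.9 − 30·1.7 − 35·2.8 − (½·54.42·2.4)·1.6 = 0 → B_y = 253.4864/2.9 = 87.4091 ≈ 87.41 kN.
ΣF_y = 0: A_y + 87.4091 − 30 − 35 − ½·54.42·2.4 = 0 → A_y = 42.89 kN.
ΣF_x = 0: A_x + 40 = 0 → A_x = -40.00 kN.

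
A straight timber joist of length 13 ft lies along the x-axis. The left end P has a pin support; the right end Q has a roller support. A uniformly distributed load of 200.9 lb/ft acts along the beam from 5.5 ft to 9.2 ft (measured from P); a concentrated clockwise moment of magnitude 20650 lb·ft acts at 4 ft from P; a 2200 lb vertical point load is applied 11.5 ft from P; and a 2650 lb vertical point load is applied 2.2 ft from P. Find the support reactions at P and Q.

P_x = 0, P_y = 1190 lb, Q_y = 4403 lb

Resultant of the distributed load: 200.9 × 3.7 = 743.33 lb at 7.35 ft from P.
Moments about P: Q_y·13 − (200.9·3.7)·7.35 − 20650 − 2200·11.5 − 2650·2.2 = 0 → Q_y = 57243.4755/13 = 4403.34 ≈ 4403 lb.
ΣF_y = 0: P_y + 4403.34 − 200.9·3.7 − 2200 − 2650 = 0 → P_y = 1190 lb.
ΣF_x = 0: no horizontal applied forces, so P_x = 0.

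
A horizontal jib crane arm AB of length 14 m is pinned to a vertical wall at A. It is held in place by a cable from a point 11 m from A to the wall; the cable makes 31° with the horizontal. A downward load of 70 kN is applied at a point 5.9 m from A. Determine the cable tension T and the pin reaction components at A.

T = 72.90 kN, A_x = 62.49 kN, A_y = 32.45 kN

ΣM about A: T·sin31°·11 − 70·5.9 = 0 → T = 413/(11·0.515038) = 72.8984 ≈ 72.90 kN.
ΣF_x = 0: A_x − T·cos31° = 0 → A_x = 72.8984 × 0.857167 = 62.49 kN.
ΣF_y = 0: A_y + T·sin31° − 70 = 0 → A_y = 70 − 72.8984 × 0.515038 = 32.45 kN.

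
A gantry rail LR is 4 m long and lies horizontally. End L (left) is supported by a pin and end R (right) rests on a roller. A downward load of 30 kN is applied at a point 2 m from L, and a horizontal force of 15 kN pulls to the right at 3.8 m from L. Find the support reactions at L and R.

ΣM about L: R_y·4 − 30·2 = 0 → R_y = 60/4 = 15.00 kN.
ΣF_y = 0: L_y + 15 − 30 = 0 → L_y = 15.00 kN.
ΣF_x = 0: L_x + 15 = 0 → L_x = -15.00 kN.

L_x = -15.00 kN, L_y = 15.00 kN, R_y = 15.00 kN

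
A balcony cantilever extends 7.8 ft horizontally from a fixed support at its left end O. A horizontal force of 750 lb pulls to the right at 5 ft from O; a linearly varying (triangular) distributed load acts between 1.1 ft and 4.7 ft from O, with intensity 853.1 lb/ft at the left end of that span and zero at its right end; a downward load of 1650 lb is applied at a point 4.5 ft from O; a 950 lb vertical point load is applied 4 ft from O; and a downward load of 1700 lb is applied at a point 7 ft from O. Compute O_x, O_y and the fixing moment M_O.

Resultant of the triangular load: ½ × 853.1 × 3.6 = 1535.58 lb, acting at 2.3 ft from O (one-third of the span from the peak).
ΣF_x = 0: O_x + 750 = 0 → O_x = -750.0 lb.
ΣF_y = 0: O_y − ½·853.1·3.6 − 1650 − 950 − 1700 = 0 → O_y = 5836 lb.
ΣM about O: M_O − (½·853.1·3.6)·2.3 − 1650·4.5 − 950·4 − 1700·7 = 0 → M_O = 26660 lb·ft.

O_x = -750.0 lb, O_y = 5836 lb, M_O = 26660 lb·ft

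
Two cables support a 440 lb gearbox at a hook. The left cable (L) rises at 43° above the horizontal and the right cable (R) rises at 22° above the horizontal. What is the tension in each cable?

ΣF_x = 0: −T_L·cos43° + T_R·cos22° = 0 → T_R = 0.78879·T_L.
ΣF_y = 0: T_L·sin43° + T_R·sin22° = 440.
Substitute: T_L·(0.681998 + 0.78879·0.374607) = 440 → T_L = 450.135 ≈ 450.1 lb.
Then T_R = 0.78879 × 450.135 = 355.1 lb.

T_L = 450.1 lb, T_R = 355.1 lb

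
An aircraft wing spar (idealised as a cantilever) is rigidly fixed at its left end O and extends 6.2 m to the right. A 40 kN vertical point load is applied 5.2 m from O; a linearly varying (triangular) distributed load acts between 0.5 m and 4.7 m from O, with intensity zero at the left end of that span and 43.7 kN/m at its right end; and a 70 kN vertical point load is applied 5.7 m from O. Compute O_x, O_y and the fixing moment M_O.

O_x = 0, O_y = 201.8 kN, M_O = 909.8 kN·m

Resultant of the triangular load: ½ × 43.7 × 4.2 = 91.77 kN, acting at 3.3 m from O (one-third of the span from the peak).
ΣF_x = 0: O_x = 0.
ΣF_y = 0: O_y − 40 − ½·43.7·4.2 − 70 = 0 → O_y = 201.8 kN.
ΣM about O: M_O − 40·5.2 − (½·43.7·4.2)·3.3 − 70·5.7 = 0 → M_O = 909.8 kN·m.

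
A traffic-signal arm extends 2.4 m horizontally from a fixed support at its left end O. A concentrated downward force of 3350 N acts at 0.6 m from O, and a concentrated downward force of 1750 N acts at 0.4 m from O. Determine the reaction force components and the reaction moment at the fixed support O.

O_x = 0, O_y = 5100 N, M_O = 2710 N·m

ΣF_x = 0: O_x = 0.
ΣF_y = 0: O_y − 3350 − 1750 = 0 → O_y = 5100 N.
ΣM about O: M_O − 3350·0.6 − 1750·0.4 = 0 → M_O = 2710 N·m.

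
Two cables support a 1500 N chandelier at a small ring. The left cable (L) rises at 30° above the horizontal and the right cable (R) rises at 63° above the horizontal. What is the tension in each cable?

T_L = 681.9 N, T_R = 1301 N

ΣF_x = 0: −T_L·cos30° + T_R·cos63° = 0 → T_R = 1.90758·T_L.
ΣF_y = 0: T_L·sin30° + T_R·sin63° = 1500.
Substitute: T_L·(0.5 + 1.90758·0.891007) = 1500 → T_L = 681.921 ≈ 681.9 N.
Then T_R = 1.90758 × 681.921 = 1301 N.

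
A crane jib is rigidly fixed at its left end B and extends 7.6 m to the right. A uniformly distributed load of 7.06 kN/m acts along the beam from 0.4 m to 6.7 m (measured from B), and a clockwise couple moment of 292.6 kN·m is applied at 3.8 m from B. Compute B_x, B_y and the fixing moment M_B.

B_x = 0, B_y = 44.48 kN, M_B = 450.5 kN·m

Resultant of the distributed load: 7.06 × 6.3 = 44.478 kN at 3.55 m from B.
ΣF_x = 0: B_x = 0.
ΣF_y = 0: B_y − 7.06·6.3 = 0 → B_y = 44.48 kN.
ΣM about B: M_B − (7.06·6.3)·3.55 − 292.6 = 0 → M_B = 450.5 kN·m.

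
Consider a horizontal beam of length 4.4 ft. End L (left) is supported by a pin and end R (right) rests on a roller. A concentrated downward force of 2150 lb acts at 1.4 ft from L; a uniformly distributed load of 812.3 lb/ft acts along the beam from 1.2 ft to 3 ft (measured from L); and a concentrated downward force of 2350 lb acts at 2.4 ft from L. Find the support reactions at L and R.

L_x = 0, L_y = 3298 lb, R_y = 2664 lb

Resultant of the distributed load: 812.3 × 1.8 = 1462.14 lb at 2.1 ft from L.
Moments about L: R_y·4.4 − 2150·1.4 − (812.3·1.8)·2.1 − 2350·2.4 = 0 → R_y = 11720.494/4.4 = 2663.75 ≈ 2664 lb.
ΣF_y = 0: L_y + 2663.75 − 2150 − 812.3·1.8 − 2350 = 0 → L_y = 3298 lb.
ΣF_x = 0: no horizontal applied forces, so L_x = 0.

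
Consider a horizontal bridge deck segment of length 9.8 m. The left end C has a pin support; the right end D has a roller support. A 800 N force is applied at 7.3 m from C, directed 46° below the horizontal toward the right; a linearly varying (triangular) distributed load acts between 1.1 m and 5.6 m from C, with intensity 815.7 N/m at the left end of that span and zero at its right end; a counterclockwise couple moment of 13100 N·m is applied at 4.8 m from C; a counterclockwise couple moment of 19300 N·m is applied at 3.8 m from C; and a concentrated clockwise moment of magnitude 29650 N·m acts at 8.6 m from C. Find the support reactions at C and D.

Resultant of the triangular load: ½ × 815.7 × 4.5 = 1835.325 N, acting at 2.6 m from C (one-third of the span from the peak).
Moments about C: D_y·9.8 − 800·sin46°·7.3 − (½·815.7·4.5)·2.6 + 13100 + 19300 − 29650 = 0 → D_y = 6222.79/9.8 = 634.979 ≈ 635.0 N.
ΣF_y = 0: C_y + 634.979 − 800·sin46° − ½·815.7·4.5 = 0 → C_y = 1776 N.
ΣF_x = 0: C_x + 800·cos46° = 0 → C_x = -555.7 N.

C_x = -555.7 N, C_y = 1776 N, D_y = 635.0 N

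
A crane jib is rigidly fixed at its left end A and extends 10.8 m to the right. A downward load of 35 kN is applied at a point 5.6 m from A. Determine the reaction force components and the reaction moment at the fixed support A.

A_x = 0, A_y = 35.00 kN, M_A = 196.0 kN·m

ΣF_x = 0: A_x = 0.
ΣF_y = 0: A_y − 35 = 0 → A_y = 35.00 kN.
ΣM about A: M_A − 35·5.6 = 0 → M_A = 196.0 kN·m.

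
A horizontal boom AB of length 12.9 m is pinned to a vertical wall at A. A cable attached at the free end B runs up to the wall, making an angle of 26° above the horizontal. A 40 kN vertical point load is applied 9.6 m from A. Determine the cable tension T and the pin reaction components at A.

ΣM about A: T·sin26°·12.9 − 40·9.6 = 0 → T = 384/(12.9·0.438371) = 67.9047 ≈ 67.90 kN.
ΣF_x = 0: A_x − T·cos26° = 0 → A_x = 67.9047 × 0.898794 = 61.03 kN.
ΣF_y = 0: A_y + T·sin26° − 40 = 0 → A_y = 40 − 67.9047 × 0.438371 = 10.23 kN.

T = 67.90 kN, A_x = 61.03 kN, A_y = 10.23 kN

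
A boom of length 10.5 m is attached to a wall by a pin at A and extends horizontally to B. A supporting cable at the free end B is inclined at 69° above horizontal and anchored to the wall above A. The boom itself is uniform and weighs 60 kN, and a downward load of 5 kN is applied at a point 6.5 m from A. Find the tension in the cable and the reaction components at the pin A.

ΣM about A: T·sin69°·10.5 − 60·5.25 − 5·6.5 = 0 → T = 347.5/(10.5·0.93358) = 35.4498 ≈ 35.45 kN.
ΣF_x = 0: A_x − T·cos69° = 0 → A_x = 35.4498 × 0.358368 = 12.70 kN.
ΣF_y = 0: A_y + T·sin69° − 60 − 5 = 0 → A_y = 65 − 35.4498 × 0.93358 = 31.90 kN.

T = 35.45 kN, A_x = 12.70 kN, A_y = 31.90 kN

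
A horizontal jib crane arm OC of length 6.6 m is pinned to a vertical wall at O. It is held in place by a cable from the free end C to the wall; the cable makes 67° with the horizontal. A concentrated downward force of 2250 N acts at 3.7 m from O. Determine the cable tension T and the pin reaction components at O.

T = 1370 N, O_x = 535.4 N, O_y = 988.6 N

ΣM about O: T·sin67°·6.6 − 2250·3.7 = 0 → T = 8325/(6.6·0.920505) = 1370.3 ≈ 1370 N.
ΣF_x = 0: O_x − T·cos67° = 0 → O_x = 1370.3 × 0.390731 = 535.4 N.
ΣF_y = 0: O_y + T·sin67° − 2250 = 0 → O_y = 2250 − 1370.3 × 0.920505 = 988.6 N.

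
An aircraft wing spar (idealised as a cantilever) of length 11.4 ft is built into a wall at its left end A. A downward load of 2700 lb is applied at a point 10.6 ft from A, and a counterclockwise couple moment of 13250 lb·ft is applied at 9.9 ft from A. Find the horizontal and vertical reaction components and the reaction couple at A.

ΣF_x = 0: A_x = 0.
ΣF_y = 0: A_y − 2700 = 0 → A_y = 2700 lb.
ΣM about A: M_A − 2700·10.6 + 13250 = 0 → M_A = 15370 lb·ft.

A_x = 0, A_y = 2700 lb, M_A = 15370 lb·ft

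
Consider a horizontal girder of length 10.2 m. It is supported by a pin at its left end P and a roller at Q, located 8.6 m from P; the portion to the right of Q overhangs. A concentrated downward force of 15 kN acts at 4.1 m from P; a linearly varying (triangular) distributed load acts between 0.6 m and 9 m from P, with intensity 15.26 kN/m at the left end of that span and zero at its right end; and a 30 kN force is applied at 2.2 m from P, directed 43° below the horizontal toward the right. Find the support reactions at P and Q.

P_x = -21.94 kN, P_y = 61.83 kN, Q_y = 37.72 kN

Resultant of the triangular load: ½ × 15.26 × 8.4 = 64.092 kN, acting at 3.4 m from P (one-third of the span from the peak).
Taking moments about P: Q_y·8.6 − 15·4.1 − (½·15.26·8.4)·3.4 − 30·sin43°·2.2 = 0 → Q_y = 324.425/8.6 = 37.7238 ≈ 37.72 kN.
ΣF_y = 0: P_y + 37.7238 − 15 − ½·15.26·8.4 − 30·sin43° = 0 → P_y = 61.83 kN.
ΣF_x = 0: P_x + 30·cos43° = 0 → P_x = -21.94 kN.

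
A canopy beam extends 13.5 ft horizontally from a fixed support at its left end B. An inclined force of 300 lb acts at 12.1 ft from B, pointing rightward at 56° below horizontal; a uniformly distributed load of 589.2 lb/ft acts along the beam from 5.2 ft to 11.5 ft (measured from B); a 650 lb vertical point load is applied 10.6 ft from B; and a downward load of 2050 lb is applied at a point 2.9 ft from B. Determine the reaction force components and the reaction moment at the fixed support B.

B_x = -167.8 lb, B_y = 6661 lb, M_B = 46840 lb·ft

Resultant of the distributed load: 589.2 × 6.3 = 3711.96 lb at 8.35 ft from B.
ΣF_x = 0: B_x + 300·cos56° = 0 → B_x = -167.8 lb.
ΣF_y = 0: B_y − 300·sin56° − 589.2·6.3 − 650 − 2050 = 0 → B_y = 6661 lb.
ΣM about B: M_B − 300·sin56°·12.1 − (589.2·6.3)·8.35 − 650·10.6 − 2050·2.9 = 0 → M_B = 46840 lb·ft.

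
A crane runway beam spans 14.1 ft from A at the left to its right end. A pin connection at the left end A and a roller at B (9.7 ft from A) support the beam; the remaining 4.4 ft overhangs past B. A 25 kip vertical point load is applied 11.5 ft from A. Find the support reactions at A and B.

Moments about A: B_y·9.7 − 25·11.5 = 0 → B_y = 287.5/9.7 = 29.6392 ≈ 29.64 kip.
ΣF_y = 0: A_y + 29.6392 − 25 = 0 → A_y = -4.639 kip.
ΣF_x = 0: no horizontal applied forces, so A_x = 0.

A_x = 0, A_y = -4.639 kip, B_y = 29.64 kip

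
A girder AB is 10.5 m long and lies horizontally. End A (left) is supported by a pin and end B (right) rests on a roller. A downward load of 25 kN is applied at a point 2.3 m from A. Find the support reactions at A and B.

A_x = 0, A_y = 19.52 kN, B_y = 5.476 kN

Moments about A: B_y·10.5 − 25·2.3 = 0 → B_y = 57.5/10.5 = 5.47619 ≈ 5.476 kN.
ΣF_y = 0: A_y + 5.47619 − 25 = 0 → A_y = 19.52 kN.
ΣF_x = 0: no horizontal applied forces, so A_x = 0.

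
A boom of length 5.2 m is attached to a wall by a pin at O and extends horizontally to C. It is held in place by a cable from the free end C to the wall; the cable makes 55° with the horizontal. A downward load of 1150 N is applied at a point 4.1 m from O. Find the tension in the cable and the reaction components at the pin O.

ΣM about O: T·sin55°·5.2 − 1150·4.1 = 0 → T = 4715/(5.2·0.819152) = 1106.91 ≈ 1107 N.
ΣF_x = 0: O_x − T·cos55° = 0 → O_x = 1106.91 × 0.573576 = 634.9 N.
ΣF_y = 0: O_y + T·sin55° − 1150 = 0 → O_y = 1150 − 1106.91 × 0.819152 = 243.3 N.

T = 1107 N, O_x = 634.9 N, O_y = 243.3 N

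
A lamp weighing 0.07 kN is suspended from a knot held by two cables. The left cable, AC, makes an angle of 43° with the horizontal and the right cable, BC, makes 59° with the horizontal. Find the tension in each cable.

T_AC = 0.03686 kN, T_BC = 0.05234 kN

ΣF_x = 0: −T_AC·cos43° + T_BC·cos59° = 0 → T_BC = 1.42·T_AC.
ΣF_y = 0: T_AC·sin43° + T_BC·sin59° = 0.07.
Substitute: T_AC·(0.681998 + 1.42·0.857167) = 0.07 → T_AC = 0.0368581 ≈ 0.03686 kN.
Then T_BC = 1.42 × 0.0368581 = 0.05234 kN.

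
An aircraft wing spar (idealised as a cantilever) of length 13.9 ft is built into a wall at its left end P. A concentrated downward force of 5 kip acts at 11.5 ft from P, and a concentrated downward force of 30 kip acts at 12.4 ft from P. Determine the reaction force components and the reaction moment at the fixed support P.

ΣF_x = 0: P_x = 0.
ΣF_y = 0: P_y − 5 − 30 = 0 → P_y = 35.00 kip.
ΣM about P: M_P − 5·11.5 − 30·12.4 = 0 → M_P = 429.5 kip·ft.

P_x = 0, P_y = 35.00 kip, M_P = 429.5 kip·ft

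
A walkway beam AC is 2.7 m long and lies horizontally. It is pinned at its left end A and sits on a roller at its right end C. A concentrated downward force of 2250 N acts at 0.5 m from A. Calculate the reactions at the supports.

ΣM about A: C_y·2.7 − 2250·0.5 = 0 → C_y = 1125/2.7 = 416.667 ≈ 416.7 N.
ΣF_y = 0: A_y + 416.667 − 2250 = 0 → A_y = 1833 N.
ΣF_x = 0: no horizontal applied forces, so A_x = 0.

A_x = 0, A_y = 1833 N, C_y = 416.7 N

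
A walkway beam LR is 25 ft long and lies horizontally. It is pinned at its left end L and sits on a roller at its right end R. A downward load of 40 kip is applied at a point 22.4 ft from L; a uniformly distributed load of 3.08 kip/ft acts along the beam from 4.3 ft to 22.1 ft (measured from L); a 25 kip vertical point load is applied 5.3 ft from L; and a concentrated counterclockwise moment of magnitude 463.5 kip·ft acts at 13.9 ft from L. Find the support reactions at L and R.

Resultant of the distributed load: 3.08 × 17.8 = 54.824 kip at 13.2 ft from L.
Moments about L: R_y·25 − 40·22.4 − (3.08·17.8)·13.2 − 25·5.3 + 463.5 = 0 → R_y = 1288.6768/25 = 51.5471 ≈ 51.55 kip.
ΣF_y = 0: L_y + 51.5471 − 40 − 3.08·17.8 − 25 = 0 → L_y = 68.28 kip.
ΣF_x = 0: no horizontal applied forces, so L_x = 0.

L_x = 0, L_y = 68.28 kip, R_y = 51.55 kip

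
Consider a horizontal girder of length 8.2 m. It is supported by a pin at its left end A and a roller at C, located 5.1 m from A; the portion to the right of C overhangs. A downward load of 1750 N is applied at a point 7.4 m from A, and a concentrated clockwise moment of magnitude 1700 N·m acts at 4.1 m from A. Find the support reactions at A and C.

ΣM about A: C_y·5.1 − 1750·7.4 − 1700 = 0 → C_y = 14650/5.1 = 2872.55 ≈ 2873 N.
ΣF_y = 0: A_y + 2872.55 − 1750 = 0 → A_y = -1123 N.
ΣF_x = 0: no horizontal applied forces, so A_x = 0.

A_x = 0, A_y = -1123 N, C_y = 2873 N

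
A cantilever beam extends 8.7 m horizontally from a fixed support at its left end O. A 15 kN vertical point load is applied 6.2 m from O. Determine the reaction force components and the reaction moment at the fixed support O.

O_x = 0, O_y = 15.00 kN, M_O = 93.00 kN·m

ΣF_x = 0: O_x = 0.
ΣF_y = 0: O_y − 15 = 0 → O_y = 15.00 kN.
ΣM about O: M_O − 15·6.2 = 0 → M_O = 93.00 kN·m.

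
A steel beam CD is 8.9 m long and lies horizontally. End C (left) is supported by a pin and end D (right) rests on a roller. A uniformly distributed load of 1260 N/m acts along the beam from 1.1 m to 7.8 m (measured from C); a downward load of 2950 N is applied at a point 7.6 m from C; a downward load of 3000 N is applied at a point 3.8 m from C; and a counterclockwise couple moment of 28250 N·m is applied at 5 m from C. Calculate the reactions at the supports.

C_x = 0, C_y = 9545 N, D_y = 4847 N

Resultant of the distributed load: 1260 × 6.7 = 8442 N at 4.45 m from C.
Taking moments about C: D_y·8.9 − (1260·6.7)·4.45 − 2950·7.6 − 3000·3.8 + 28250 = 0 → D_y = 43136.9/8.9 = 4846.84 ≈ 4847 N.
ΣF_y = 0: C_y + 4846.84 − 1260·6.7 − 2950 − 3000 = 0 → C_y = 9545 N.
ΣF_x = 0: no horizontal applied forces, so C_x = 0.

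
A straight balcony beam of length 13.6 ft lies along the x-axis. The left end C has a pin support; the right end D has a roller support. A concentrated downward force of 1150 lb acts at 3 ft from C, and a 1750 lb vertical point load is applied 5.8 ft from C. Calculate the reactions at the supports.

Moments about C: D_y·13.6 − 1150·3 − 1750·5.8 = 0 → D_y = 13600/13.6 = 1000 lb.
ΣF_y = 0: C_y + 1000 − 1150 − 1750 = 0 → C_y = 1900 lb.
ΣF_x = 0: no horizontal applied forces, so C_x = 0.

C_x = 0, C_y = 1900 lb, D_y = 1000 lb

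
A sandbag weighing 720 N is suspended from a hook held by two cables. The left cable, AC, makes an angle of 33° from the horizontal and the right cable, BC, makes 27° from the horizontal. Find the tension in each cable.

ΣF_x = 0: −T_AC·cos33° + T_BC·cos27° = 0 → T_BC = 0.941262·T_AC.
ΣF_y = 0: T_AC·sin33° + T_BC·sin27° = 720.
Substitute: T_AC·(0.544639 + 0.941262·0.45399) = 720 → T_AC = 740.769 ≈ 740.8 N.
Then T_BC = 0.941262 × 740.769 = 697.3 N.

T_AC = 740.8 N, T_BC = 697.3 N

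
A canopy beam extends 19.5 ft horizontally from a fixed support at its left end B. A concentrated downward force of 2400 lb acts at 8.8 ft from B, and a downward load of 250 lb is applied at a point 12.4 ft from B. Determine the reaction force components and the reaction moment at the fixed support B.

ΣF_x = 0: B_x = 0.
ΣF_y = 0: B_y − 2400 − 250 = 0 → B_y = 2650 lb.
ΣM about B: M_B − 2400·8.8 − 250·12.4 = 0 → M_B = 24220 lb·ft.

B_x = 0, B_y = 2650 lb, M_B = 24220 lb·ft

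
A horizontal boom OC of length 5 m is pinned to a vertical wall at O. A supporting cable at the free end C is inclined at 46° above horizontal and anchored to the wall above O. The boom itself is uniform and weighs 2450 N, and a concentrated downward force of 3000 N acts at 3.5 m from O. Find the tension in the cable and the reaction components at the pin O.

ΣM about O: T·sin46°·5 − 2450·2.5 − 3000·3.5 = 0 → T = 16625/(5·0.71934) = 4622.29 ≈ 4622 N.
ΣF_x = 0: O_x − T·cos46° = 0 → O_x = 4622.29 × 0.694658 = 3211 N.
ΣF_y = 0: O_y + T·sin46° − 2450 − 3000 = 0 → O_y = 5450 − 4622.29 × 0.71934 = 2125 N.

T = 4622 N, O_x = 3211 N, O_y = 2125 N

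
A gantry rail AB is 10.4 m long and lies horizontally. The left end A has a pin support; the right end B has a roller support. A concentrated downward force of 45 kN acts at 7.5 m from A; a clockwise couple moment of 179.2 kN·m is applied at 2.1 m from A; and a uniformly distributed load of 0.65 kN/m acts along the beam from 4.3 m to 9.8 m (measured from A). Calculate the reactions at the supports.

Resultant of the distributed load: 0.65 × 5.5 = 3.575 kN at 7.05 m from A.
Moments about A: B_y·10.4 − 45·7.5 − 179.2 − (0.65·5.5)·7.05 = 0 → B_y = 541.90375/10.4 = 52.1061 ≈ 52.11 kN.
ΣF_y = 0: A_y + 52.1061 − 45 − 0.65·5.5 = 0 → A_y = -3.531 kN.
ΣF_x = 0: no horizontal applied forces, so A_x = 0.

A_x = 0, A_y = -3.531 kN, B_y = 52.11 kN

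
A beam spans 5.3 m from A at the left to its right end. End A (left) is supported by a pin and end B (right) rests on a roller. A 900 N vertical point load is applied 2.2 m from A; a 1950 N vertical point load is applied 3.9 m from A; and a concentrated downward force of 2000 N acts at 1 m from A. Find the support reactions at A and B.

A_x = 0, A_y = 2664 N, B_y = 2186 N

Moments about A: B_y·5.3 − 900·2.2 − 1950·3.9 − 2000·1 = 0 → B_y = 11585/5.3 = 2185.85 ≈ 2186 N.
ΣF_y = 0: A_y + 2185.85 − 900 − 1950 − 2000 = 0 → A_y = 2664 N.
ΣF_x = 0: no horizontal applied forces, so A_x = 0.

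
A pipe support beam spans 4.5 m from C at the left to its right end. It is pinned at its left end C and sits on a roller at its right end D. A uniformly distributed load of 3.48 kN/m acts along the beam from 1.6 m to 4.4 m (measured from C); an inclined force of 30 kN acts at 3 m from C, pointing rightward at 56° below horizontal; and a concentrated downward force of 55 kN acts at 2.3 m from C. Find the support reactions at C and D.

Resultant of the distributed load: 3.48 × 2.8 = 9.744 kN at 3 m from C.
Taking moments about C: D_y·4.5 − (3.48·2.8)·3 − 30·sin56°·3 − 55·2.3 = 0 → D_y = 230.345/4.5 = 51.1878 ≈ 51.19 kN.
ΣF_y = 0: C_y + 51.1878 − 3.48·2.8 − 30·sin56° − 55 = 0 → C_y = 38.43 kN.
ΣF_x = 0: C_x + 30·cos56° = 0 → C_x = -16.78 kN.

C_x = -16.78 kN, C_y = 38.43 kN, D_y = 51.19 kN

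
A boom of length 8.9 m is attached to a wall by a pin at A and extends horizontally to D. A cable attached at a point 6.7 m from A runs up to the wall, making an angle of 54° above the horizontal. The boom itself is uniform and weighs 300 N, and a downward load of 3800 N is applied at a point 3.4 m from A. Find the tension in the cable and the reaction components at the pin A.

ΣM about A: T·sin54°·6.7 − 300·4.45 − 3800·3.4 = 0 → T = 14255/(6.7·0.809017) = 2629.87 ≈ 2630 N.
ΣF_x = 0: A_x − T·cos54° = 0 → A_x = 2629.87 × 0.587785 = 1546 N.
ΣF_y = 0: A_y + T·sin54° − 300 − 3800 = 0 → A_y = 4100 − 2629.87 × 0.809017 = 1972 N.

T = 2630 N, A_x = 1546 N, A_y = 1972 N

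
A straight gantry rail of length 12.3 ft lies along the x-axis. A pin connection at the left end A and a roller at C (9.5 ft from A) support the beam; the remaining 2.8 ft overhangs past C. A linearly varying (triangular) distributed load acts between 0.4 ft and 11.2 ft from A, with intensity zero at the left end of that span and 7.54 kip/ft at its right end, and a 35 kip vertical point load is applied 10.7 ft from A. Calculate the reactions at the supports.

Resultant of the triangular load: ½ × 7.54 × 10.8 = 40.716 kip, acting at 7.6 ft from A (one-third of the span from the peak).
ΣM about A: C_y·9.5 − (½·7.54·10.8)·7.6 − 35·10.7 = 0 → C_y = 683.9416/9.5 = 71.9939 ≈ 71.99 kip.
ΣF_y = 0: A_y + 71.9939 − ½·7.54·10.8 − 35 = 0 → A_y = 3.722 kip.
ΣF_x = 0: no horizontal applied forces, so A_x = 0.

A_x = 0, A_y = 3.722 kip, C_y = 71.99 kip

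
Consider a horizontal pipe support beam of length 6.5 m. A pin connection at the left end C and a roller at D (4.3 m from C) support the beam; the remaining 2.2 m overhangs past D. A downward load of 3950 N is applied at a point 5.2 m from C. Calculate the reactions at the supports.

Taking moments about C: D_y·4.3 − 3950·5.2 = 0 → D_y = 20540/4.3 = 4776.74 ≈ 4777 N.
ΣF_y = 0: C_y + 4776.74 − 3950 = 0 → C_y = -826.7 N.
ΣF_x = 0: no horizontal applied forces, so C_x = 0.

C_x = 0, C_y = -826.7 N, D_y = 4777 N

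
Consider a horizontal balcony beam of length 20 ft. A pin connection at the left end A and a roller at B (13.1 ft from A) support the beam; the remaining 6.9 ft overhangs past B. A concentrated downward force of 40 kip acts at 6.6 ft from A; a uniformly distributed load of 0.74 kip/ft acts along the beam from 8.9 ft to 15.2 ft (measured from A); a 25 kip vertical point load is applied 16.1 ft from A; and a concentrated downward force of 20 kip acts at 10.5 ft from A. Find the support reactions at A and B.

Resultant of the distributed load: 0.74 × 6.3 = 4.662 kip at 12.05 ft from A.
Taking moments about A: B_y·13.1 − 40·6.6 − (0.74·6.3)·12.05 − 25·16.1 − 20·10.5 = 0 → B_y = 932.6771/13.1 = 71.1967 ≈ 71.20 kip.
ΣF_y = 0: A_y + 71.1967 − 40 − 0.74·6.3 − 25 − 20 = 0 → A_y = 18.47 kip.
ΣF_x = 0: no horizontal applied forces, so A_x = 0.

A_x = 0, A_y = 18.47 kip, B_y = 71.20 kip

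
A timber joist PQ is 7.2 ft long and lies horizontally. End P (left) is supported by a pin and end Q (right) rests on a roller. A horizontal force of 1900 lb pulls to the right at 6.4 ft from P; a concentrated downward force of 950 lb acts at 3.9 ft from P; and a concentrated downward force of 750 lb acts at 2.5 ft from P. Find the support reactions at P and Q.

ΣM about P: Q_y·7.2 − 950·3.9 − 750·2.5 = 0 → Q_y = 5580/7.2 = 775.0 lb.
ΣF_y = 0: P_y + 775 − 950 − 750 = 0 → P_y = 925.0 lb.
ΣF_x = 0: P_x + 1900 = 0 → P_x = -1900 lb.

P_x = -1900 lb, P_y = 925.0 lb, Q_y = 775.0 lb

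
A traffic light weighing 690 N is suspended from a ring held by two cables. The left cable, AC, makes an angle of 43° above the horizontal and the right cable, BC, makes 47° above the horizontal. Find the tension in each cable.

ΣF_x = 0: −T_AC·cos43° + T_BC·cos47° = 0 → T_BC = 1.07237·T_AC.
ΣF_y = 0: T_AC·sin43° + T_BC·sin47° = 690.
Substitute: T_AC·(0.681998 + 1.07237·0.731354) = 690 → T_AC = 470.579 ≈ 470.6 N.
Then T_BC = 1.07237 × 470.579 = 504.6 N.

T_AC = 470.6 N, T_BC = 504.6 N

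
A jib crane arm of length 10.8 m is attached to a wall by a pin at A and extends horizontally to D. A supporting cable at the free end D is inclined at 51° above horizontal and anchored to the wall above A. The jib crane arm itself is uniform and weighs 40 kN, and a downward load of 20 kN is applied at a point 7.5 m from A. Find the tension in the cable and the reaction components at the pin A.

ΣM about A: T·sin51°·10.8 − 40·5.4 − 20·7.5 = 0 → T = 366/(10.8·0.777146) = 43.6068 ≈ 43.61 kN.
ΣF_x = 0: A_x − T·cos51° = 0 → A_x = 43.6068 × 0.62932 = 27.44 kN.
ΣF_y = 0: A_y + T·sin51° − 40 − 20 = 0 → A_y = 60 − 43.6068 × 0.777146 = 26.11 kN.

T = 43.61 kN, A_x = 27.44 kN, A_y = 26.11 kN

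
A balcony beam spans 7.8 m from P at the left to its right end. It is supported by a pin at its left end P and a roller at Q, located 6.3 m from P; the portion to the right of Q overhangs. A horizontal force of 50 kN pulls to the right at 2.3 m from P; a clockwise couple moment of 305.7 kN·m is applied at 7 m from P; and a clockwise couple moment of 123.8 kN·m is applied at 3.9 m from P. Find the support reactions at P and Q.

P_x = -50.00 kN, P_y = -68.17 kN, Q_y = 68.17 kN

Taking moments about P: Q_y·6.3 − 305.7 − 123.8 = 0 → Q_y = 429.5/6.3 = 68.1746 ≈ 68.17 kN.
ΣF_y = 0: P_y + 68.1746  = 0 → P_y = -68.17 kN.
ΣF_x = 0: P_x + 50 = 0 → P_x = -50.00 kN.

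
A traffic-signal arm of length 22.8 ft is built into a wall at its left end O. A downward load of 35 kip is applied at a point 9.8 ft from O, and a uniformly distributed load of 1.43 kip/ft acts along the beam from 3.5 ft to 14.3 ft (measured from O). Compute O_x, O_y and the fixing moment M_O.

Resultant of the distributed load: 1.43 × 10.8 = 15.444 kip at 8.9 ft from O.
ΣF_x = 0: O_x = 0.
ΣF_y = 0: O_y − 35 − 1.43·10.8 = 0 → O_y = 50.44 kip.
ΣM about O: M_O − 35·9.8 − (1.43·10.8)·8.9 = 0 → M_O = 480.5 kip·ft.

O_x = 0, O_y = 50.44 kip, M_O = 480.5 kip·ft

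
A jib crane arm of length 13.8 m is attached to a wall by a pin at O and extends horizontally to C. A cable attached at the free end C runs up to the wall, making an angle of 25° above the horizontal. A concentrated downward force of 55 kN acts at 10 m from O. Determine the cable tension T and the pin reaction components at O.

ΣM about O: T·sin25°·13.8 − 55·10 = 0 → T = 550/(13.8·0.422618) = 94.3052 ≈ 94.31 kN.
ΣF_x = 0: O_x − T·cos25° = 0 → O_x = 94.3052 × 0.906308 = 85.47 kN.
ΣF_y = 0: O_y + T·sin25° − 55 = 0 → O_y = 55 − 94.3052 × 0.422618 = 15.14 kN.

T = 94.31 kN, O_x = 85.47 kN, O_y = 15.14 kN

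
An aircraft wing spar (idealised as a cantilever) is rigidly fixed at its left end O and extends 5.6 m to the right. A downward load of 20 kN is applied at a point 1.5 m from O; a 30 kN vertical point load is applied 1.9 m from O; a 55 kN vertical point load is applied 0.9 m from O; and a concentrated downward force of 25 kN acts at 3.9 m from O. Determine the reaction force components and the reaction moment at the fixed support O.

ΣF_x = 0: O_x = 0.
ΣF_y = 0: O_y − 20 − 30 − 55 − 25 = 0 → O_y = 130.0 kN.
ΣM about O: M_O − 20·1.5 − 30·1.9 − 55·0.9 − 25·3.9 = 0 → M_O = 234.0 kN·m.

O_x = 0, O_y = 130.0 kN, M_O = 234.0 kN·m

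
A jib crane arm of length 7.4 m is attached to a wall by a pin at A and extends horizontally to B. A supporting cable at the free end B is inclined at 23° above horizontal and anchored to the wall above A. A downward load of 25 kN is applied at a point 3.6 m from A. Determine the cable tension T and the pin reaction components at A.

ΣM about A: T·sin23°·7.4 − 25·3.6 = 0 → T = 90/(7.4·0.390731) = 31.1267 ≈ 31.13 kN.
ΣF_x = 0: A_x − T·cos23° = 0 → A_x = 31.1267 × 0.920505 = 28.65 kN.
ΣF_y = 0: A_y + T·sin23° − 25 = 0 → A_y = 25 − 31.1267 × 0.390731 = 12.84 kN.

T = 31.13 kN, A_x = 28.65 kN, A_y = 12.84 kN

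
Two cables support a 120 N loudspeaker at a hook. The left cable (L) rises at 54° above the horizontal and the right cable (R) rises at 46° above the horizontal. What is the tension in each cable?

T_L = 84.64 N, T_R = 71.62 N

ΣF_x = 0: −T_L·cos54° + T_R·cos46° = 0 → T_R = 0.84615·T_L.
ΣF_y = 0: T_L·sin54° + T_R·sin46° = 120.
Substitute: T_L·(0.809017 + 0.84615·0.71934) = 120 → T_L = 84.6449 ≈ 84.64 N.
Then T_R = 0.84615 × 84.6449 = 71.62 N.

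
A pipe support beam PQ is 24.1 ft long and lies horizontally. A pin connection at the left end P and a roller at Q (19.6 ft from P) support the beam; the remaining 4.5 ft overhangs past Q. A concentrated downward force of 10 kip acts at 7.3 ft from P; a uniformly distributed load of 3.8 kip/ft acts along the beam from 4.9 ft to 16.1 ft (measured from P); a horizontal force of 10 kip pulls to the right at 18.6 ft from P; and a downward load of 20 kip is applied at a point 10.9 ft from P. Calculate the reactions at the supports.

Resultant of the distributed load: 3.8 × 11.2 = 42.56 kip at 10.5 ft from P.
ΣM about P: Q_y·19.6 − 10·7.3 − (3.8·11.2)·10.5 − 20·10.9 = 0 → Q_y = 737.88/19.6 = 37.6469 ≈ 37.65 kip.
ΣF_y = 0: P_y + 37.6469 − 10 − 3.8·11.2 − 20 = 0 → P_y = 34.91 kip.
ΣF_x = 0: P_x + 10 = 0 → P_x = -10.00 kip.

P_x = -10.00 kip, P_y = 34.91 kip, Q_y = 37.65 kip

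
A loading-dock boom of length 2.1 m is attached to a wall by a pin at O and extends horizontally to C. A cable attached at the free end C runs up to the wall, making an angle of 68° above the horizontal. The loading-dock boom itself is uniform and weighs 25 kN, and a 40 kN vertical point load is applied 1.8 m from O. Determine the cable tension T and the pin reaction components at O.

ΣM about O: T·sin68°·2.1 − 25·1.05 − 40·1.8 = 0 → T = 98.25/(2.1·0.927184) = 50.46 kN.
ΣF_x = 0: O_x − T·cos68° = 0 → O_x = 50.46 × 0.374607 = 18.90 kN.
ΣF_y = 0: O_y + T·sin68° − 25 − 40 = 0 → O_y = 65 − 50.46 × 0.927184 = 18.21 kN.

T = 50.46 kN, O_x = 18.90 kN, O_y = 18.21 kN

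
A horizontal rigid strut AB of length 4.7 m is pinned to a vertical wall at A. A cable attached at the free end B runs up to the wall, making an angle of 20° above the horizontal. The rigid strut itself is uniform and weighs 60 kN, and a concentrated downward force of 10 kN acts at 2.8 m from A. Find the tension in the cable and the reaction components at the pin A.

ΣM about A: T·sin20°·4.7 − 60·2.35 − 10·2.8 = 0 → T = 169/(4.7·0.34202) = 105.133 ≈ 105.1 kN.
ΣF_x = 0: A_x − T·cos20° = 0 → A_x = 105.133 × 0.939693 = 98.79 kN.
ΣF_y = 0: A_y + T·sin20° − 60 − 10 = 0 → A_y = 70 − 105.133 × 0.34202 = 34.04 kN.

T = 105.1 kN, A_x = 98.79 kN, A_y = 34.04 kN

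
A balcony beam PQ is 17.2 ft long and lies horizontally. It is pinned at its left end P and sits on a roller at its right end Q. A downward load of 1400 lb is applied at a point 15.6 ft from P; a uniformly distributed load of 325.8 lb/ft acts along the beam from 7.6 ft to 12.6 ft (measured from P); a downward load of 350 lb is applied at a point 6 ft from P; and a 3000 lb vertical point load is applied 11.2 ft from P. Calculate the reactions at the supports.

Resultant of the distributed load: 325.8 × 5 = 1629 lb at 10.1 ft from P.
Taking moments about P: Q_y·17.2 − 1400·15.6 − (325.8·5)·10.1 − 350·6 − 3000·11.2 = 0 → Q_y = 73992.9/17.2 = 4301.91 ≈ 4302 lb.
ΣF_y = 0: P_y + 4301.91 − 1400 − 325.8·5 − 350 − 3000 = 0 → P_y = 2077 lb.
ΣF_x = 0: no horizontal applied forces, so P_x = 0.

P_x = 0, P_y = 2077 lb, Q_y = 4302 lb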